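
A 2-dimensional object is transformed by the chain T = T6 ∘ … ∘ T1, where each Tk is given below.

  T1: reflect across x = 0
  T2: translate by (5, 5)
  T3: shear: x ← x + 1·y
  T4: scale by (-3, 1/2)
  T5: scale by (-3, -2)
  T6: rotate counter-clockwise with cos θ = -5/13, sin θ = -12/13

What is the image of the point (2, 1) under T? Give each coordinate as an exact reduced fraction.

T(p) = (-477/13, -942/13)

T1 reflect across x = 0: (2, 1) → (-2, 1)
T2 translate by (5, 5): (-2, 1) → (3, 6)
T3 shear: x ← x + 1·y: (3, 6) → (9, 6)
T4 scale by (-3, 1/2): (9, 6) → (-27, 3)
T5 scale by (-3, -2): (-27, 3) → (81, -6)
T6 rotate counter-clockwise with cos θ = -5/13, sin θ = -12/13: (81, -6) → (-477/13, -942/13)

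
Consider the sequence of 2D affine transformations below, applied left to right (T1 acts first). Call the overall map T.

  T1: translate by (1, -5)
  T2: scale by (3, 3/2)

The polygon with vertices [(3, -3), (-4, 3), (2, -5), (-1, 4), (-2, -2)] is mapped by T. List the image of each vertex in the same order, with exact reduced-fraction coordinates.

image vertices: (12, -12), (-9, -3), (9, -15), (0, -3/2), (-3, -21/2)

T1 translate by (1, -5): (3, -3) → (4, -8); (-4, 3) → (-3, -2); (2, -5) → (3, -10); (-1, 4) → (0, -1); (-2, -2) → (-1, -7)
T2 scale by (3, 3/2): (4, -8) → (12, -12); (-3, -2) → (-9, -3); (3, -10) → (9, -15); (0, -1) → (0, -3/2); (-1, -7) → (-3, -21/2)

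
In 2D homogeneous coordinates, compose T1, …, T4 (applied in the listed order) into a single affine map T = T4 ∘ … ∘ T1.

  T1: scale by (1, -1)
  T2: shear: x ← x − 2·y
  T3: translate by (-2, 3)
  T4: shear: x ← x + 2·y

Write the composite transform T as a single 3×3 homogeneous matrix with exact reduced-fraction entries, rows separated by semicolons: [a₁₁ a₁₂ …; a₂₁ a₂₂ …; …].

T = [1 0 4; 0 -1 3; 0 0 1]

T1 = [1 0 0; 0 -1 0; 0 0 1]
T2·T1 = [1 2 0; 0 -1 0; 0 0 1]
T3·…·T1 = [1 2 -2; 0 -1 3; 0 0 1]
T4·…·T1 = [1 0 4; 0 -1 3; 0 0 1]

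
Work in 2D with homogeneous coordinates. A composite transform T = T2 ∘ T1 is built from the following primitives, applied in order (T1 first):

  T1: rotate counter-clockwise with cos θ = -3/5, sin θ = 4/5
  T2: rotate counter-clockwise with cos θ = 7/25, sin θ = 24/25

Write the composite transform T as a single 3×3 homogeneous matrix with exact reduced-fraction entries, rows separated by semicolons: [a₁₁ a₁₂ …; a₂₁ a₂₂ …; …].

T1 = [-3/5 -4/5 0; 4/5 -3/5 0; 0 0 1]
T2·T1 = [-117/125 44/125 0; -44/125 -117/125 0; 0 0 1]

T = [-117/125 44/125 0; -44/125 -117/125 0; 0 0 1]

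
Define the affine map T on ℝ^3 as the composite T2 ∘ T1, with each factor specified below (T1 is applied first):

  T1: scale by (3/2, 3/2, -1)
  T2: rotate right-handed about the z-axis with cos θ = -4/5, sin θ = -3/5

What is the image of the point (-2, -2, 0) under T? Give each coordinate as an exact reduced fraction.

T(p) = (3/5, 21/5, 0)

T1 scale by (3/2, 3/2, -1): (-2, -2, 0) → (-3, -3, 0)
T2 rotate right-handed about the z-axis with cos θ = -4/5, sin θ = -3/5: (-3, -3, 0) → (3/5, 21/5, 0)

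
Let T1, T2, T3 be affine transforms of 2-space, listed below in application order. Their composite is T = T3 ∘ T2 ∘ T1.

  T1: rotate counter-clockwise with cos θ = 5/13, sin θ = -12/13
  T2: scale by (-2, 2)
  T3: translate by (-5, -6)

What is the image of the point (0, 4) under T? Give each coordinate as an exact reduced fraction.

T(p) = (-161/13, -38/13)

T1 rotate counter-clockwise with cos θ = 5/13, sin θ = -12/13: (0, 4) → (48/13, 20/13)
T2 scale by (-2, 2): (48/13, 20/13) → (-96/13, 40/13)
T3 translate by (-5, -6): (-96/13, 40/13) → (-161/13, -38/13)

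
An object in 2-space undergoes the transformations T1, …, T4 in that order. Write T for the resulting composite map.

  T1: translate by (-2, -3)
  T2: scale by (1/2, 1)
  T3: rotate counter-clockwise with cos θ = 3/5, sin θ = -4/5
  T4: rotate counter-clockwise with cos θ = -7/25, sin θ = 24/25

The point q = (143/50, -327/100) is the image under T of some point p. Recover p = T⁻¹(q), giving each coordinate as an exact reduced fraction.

p = (1/5, -5/4)

T1 = [1 0 -2; 0 1 -3; 0 0 1]
T2·T1 = [1/2 0 -1; 0 1 -3; 0 0 1]
T3·…·T1 = [3/10 4/5 -3; -2/5 3/5 -1; 0 0 1]
T4·…·T1 = [3/10 -4/5 9/5; 2/5 3/5 -13/5; 0 0 1]
det M = 1/2; M⁻¹ = [6/5 8/5 2; -4/5 3/5 3; 0 0 1]
M⁻¹ · (143/50, -327/100)ᵀ = (1/5, -5/4)ᵀ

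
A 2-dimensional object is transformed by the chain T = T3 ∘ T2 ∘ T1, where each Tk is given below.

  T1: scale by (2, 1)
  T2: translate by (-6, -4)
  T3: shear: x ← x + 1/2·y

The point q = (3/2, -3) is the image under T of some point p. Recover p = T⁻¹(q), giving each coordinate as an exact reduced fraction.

T1 = [2 0 0; 0 1 0; 0 0 1]
T2·T1 = [2 0 -6; 0 1 -4; 0 0 1]
T3·…·T1 = [2 1/2 -8; 0 1 -4; 0 0 1]
det M = 2; M⁻¹ = [1/2 -1/4 3; 0 1 4; 0 0 1]
M⁻¹ · (3/2, -3)ᵀ = (9/2, 1)ᵀ

p = (9/2, 1)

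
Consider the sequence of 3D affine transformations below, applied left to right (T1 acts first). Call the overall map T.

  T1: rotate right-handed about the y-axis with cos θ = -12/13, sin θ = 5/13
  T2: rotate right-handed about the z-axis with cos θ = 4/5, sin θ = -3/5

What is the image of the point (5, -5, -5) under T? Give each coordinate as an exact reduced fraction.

T(p) = (-107/13, -1/13, 35/13)

T1 rotate right-handed about the y-axis with cos θ = -12/13, sin θ = 5/13: (5, -5, -5) → (-85/13, -5, 35/13)
T2 rotate right-handed about the z-axis with cos θ = 4/5, sin θ = -3/5: (-85/13, -5, 35/13) → (-107/13, -1/13, 35/13)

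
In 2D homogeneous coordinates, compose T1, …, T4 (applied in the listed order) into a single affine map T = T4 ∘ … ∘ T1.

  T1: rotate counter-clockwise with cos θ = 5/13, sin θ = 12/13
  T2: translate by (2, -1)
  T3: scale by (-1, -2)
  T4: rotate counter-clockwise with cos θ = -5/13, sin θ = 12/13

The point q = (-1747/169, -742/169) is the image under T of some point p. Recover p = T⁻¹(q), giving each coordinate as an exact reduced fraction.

T1 = [5/13 -12/13 0; 12/13 5/13 0; 0 0 1]
T2·T1 = [5/13 -12/13 2; 12/13 5/13 -1; 0 0 1]
T3·…·T1 = [-5/13 12/13 -2; -24/13 -10/13 2; 0 0 1]
T4·…·T1 = [313/169 60/169 -14/13; 60/169 194/169 -34/13; 0 0 1]
det M = 2; M⁻¹ = [97/169 -30/169 2/13; -30/169 313/338 29/13; 0 0 1]
M⁻¹ · (-1747/169, -742/169)ᵀ = (-5, 0)ᵀ

p = (-5, 0)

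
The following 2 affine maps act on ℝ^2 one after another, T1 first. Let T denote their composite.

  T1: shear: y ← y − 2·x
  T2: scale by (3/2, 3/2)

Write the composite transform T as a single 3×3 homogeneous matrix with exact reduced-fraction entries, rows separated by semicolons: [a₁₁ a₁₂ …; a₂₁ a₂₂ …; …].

T1 = [1 0 0; -2 1 0; 0 0 1]
T2·T1 = [3/2 0 0; -3 3/2 0; 0 0 1]

T = [3/2 0 0; -3 3/2 0; 0 0 1]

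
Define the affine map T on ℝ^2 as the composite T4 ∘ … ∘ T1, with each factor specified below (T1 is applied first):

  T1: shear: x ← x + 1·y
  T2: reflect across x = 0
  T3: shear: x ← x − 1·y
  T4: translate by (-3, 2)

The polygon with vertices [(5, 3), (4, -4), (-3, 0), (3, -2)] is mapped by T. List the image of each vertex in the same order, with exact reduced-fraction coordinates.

image vertices: (-14, 5), (1, -2), (0, 2), (-2, 0)

T1 shear: x ← x + 1·y: (5, 3) → (8, 3); (4, -4) → (0, -4); (-3, 0) → (-3, 0); (3, -2) → (1, -2)
T2 reflect across x = 0: (8, 3) → (-8, 3); (0, -4) → (0, -4); (-3, 0) → (3, 0); (1, -2) → (-1, -2)
T3 shear: x ← x − 1·y: (-8, 3) → (-11, 3); (0, -4) → (4, -4); (3, 0) → (3, 0); (-1, -2) → (1, -2)
T4 translate by (-3, 2): (-11, 3) → (-14, 5); (4, -4) → (1, -2); (3, 0) → (0, 2); (1, -2) → (-2, 0)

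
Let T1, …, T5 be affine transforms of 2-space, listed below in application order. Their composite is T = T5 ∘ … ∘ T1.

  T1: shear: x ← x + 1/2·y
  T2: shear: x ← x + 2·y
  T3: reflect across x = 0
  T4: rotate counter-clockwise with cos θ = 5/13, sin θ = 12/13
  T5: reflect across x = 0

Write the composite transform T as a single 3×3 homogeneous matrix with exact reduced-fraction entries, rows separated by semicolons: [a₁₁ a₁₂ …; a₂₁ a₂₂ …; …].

T = [5/13 49/26 0; -12/13 -25/13 0; 0 0 1]

T1 = [1 1/2 0; 0 1 0; 0 0 1]
T2·T1 = [1 5/2 0; 0 1 0; 0 0 1]
T3·…·T1 = [-1 -5/2 0; 0 1 0; 0 0 1]
T4·…·T1 = [-5/13 -49/26 0; -12/13 -25/13 0; 0 0 1]
T5·…·T1 = [5/13 49/26 0; -12/13 -25/13 0; 0 0 1]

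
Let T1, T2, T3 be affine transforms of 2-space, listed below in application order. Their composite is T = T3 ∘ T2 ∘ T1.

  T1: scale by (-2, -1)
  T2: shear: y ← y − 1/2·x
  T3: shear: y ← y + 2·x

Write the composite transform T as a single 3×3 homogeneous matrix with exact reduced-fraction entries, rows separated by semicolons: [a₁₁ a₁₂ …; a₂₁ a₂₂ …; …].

T1 = [-2 0 0; 0 -1 0; 0 0 1]
T2·T1 = [-2 0 0; 1 -1 0; 0 0 1]
T3·…·T1 = [-2 0 0; -3 -1 0; 0 0 1]

T = [-2 0 0; -3 -1 0; 0 0 1]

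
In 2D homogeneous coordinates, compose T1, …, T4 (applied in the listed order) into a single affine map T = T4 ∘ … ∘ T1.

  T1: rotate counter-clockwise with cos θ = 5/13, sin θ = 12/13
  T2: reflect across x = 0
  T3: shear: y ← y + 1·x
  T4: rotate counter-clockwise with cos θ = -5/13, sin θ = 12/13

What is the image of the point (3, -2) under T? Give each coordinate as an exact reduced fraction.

T(p) = (27/13, -31/13)

T1 rotate counter-clockwise with cos θ = 5/13, sin θ = 12/13: (3, -2) → (3, 2)
T2 reflect across x = 0: (3, 2) → (-3, 2)
T3 shear: y ← y + 1·x: (-3, 2) → (-3, -1)
T4 rotate counter-clockwise with cos θ = -5/13, sin θ = 12/13: (-3, -1) → (27/13, -31/13)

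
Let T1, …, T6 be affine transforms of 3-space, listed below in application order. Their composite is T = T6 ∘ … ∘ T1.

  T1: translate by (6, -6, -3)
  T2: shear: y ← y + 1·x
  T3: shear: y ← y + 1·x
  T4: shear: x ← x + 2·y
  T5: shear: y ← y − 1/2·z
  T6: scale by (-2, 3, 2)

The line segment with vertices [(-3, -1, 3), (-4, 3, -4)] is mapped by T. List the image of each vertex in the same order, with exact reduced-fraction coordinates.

T1 translate by (6, -6, -3): (-3, -1, 3) → (3, -7, 0); (-4, 3, -4) → (2, -3, -7)
T2 shear: y ← y + 1·x: (3, -7, 0) → (3, -4, 0); (2, -3, -7) → (2, -1, -7)
T3 shear: y ← y + 1·x: (3, -4, 0) → (3, -1, 0); (2, -1, -7) → (2, 1, -7)
T4 shear: x ← x + 2·y: (3, -1, 0) → (1, -1, 0); (2, 1, -7) → (4, 1, -7)
T5 shear: y ← y − 1/2·z: (1, -1, 0) → (1, -1, 0); (4, 1, -7) → (4, 9/2, -7)
T6 scale by (-2, 3, 2): (1, -1, 0) → (-2, -3, 0); (4, 9/2, -7) → (-8, 27/2, -14)

image vertices: (-2, -3, 0), (-8, 27/2, -14)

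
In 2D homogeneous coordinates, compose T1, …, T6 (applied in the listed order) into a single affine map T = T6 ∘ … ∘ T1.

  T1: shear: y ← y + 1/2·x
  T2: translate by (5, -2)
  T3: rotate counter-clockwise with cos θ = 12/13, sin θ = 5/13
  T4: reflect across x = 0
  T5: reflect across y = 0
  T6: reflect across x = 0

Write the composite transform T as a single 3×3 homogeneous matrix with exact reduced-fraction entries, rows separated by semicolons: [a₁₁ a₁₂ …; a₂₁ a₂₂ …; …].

T1 = [1 0 0; 1/2 1 0; 0 0 1]
T2·T1 = [1 0 5; 1/2 1 -2; 0 0 1]
T3·…·T1 = [19/26 -5/13 70/13; 11/13 12/13 1/13; 0 0 1]
T4·…·T1 = [-19/26 5/13 -70/13; 11/13 12/13 1/13; 0 0 1]
T5·…·T1 = [-19/26 5/13 -70/13; -11/13 -12/13 -1/13; 0 0 1]
T6·…·T1 = [19/26 -5/13 70/13; -11/13 -12/13 -1/13; 0 0 1]

T = [19/26 -5/13 70/13; -11/13 -12/13 -1/13; 0 0 1]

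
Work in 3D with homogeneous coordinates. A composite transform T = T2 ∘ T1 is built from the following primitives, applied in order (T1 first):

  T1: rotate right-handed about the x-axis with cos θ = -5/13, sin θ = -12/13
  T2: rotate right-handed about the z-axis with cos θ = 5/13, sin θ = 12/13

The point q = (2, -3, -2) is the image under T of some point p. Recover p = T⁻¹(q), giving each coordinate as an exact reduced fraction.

p = (-2, 3, -2)

T1 = [1 0 0 0; 0 -5/13 12/13 0; 0 -12/13 -5/13 0; 0 0 0 1]
T2·T1 = [5/13 60/169 -144/169 0; 12/13 -25/169 60/169 0; 0 -12/13 -5/13 0; 0 0 0 1]
det M = 1; M⁻¹ = [5/13 12/13 0 0; 60/169 -25/169 -12/13 0; -144/169 60/169 -5/13 0; 0 0 0 1]
M⁻¹ · (2, -3, -2)ᵀ = (-2, 3, -2)ᵀ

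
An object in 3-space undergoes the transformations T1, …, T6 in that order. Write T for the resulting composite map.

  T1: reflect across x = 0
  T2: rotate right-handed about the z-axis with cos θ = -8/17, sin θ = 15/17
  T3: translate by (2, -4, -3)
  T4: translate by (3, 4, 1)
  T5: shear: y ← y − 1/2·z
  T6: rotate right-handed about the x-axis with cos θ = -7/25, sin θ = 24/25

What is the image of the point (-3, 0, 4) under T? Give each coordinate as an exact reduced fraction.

T(p) = (61/17, -1012/425, 434/425)

T1 reflect across x = 0: (-3, 0, 4) → (3, 0, 4)
T2 rotate right-handed about the z-axis with cos θ = -8/17, sin θ = 15/17: (3, 0, 4) → (-24/17, 45/17, 4)
T3 translate by (2, -4, -3): (-24/17, 45/17, 4) → (10/17, -23/17, 1)
T4 translate by (3, 4, 1): (10/17, -23/17, 1) → (61/17, 45/17, 2)
T5 shear: y ← y − 1/2·z: (61/17, 45/17, 2) → (61/17, 28/17, 2)
T6 rotate right-handed about the x-axis with cos θ = -7/25, sin θ = 24/25: (61/17, 28/17, 2) → (61/17, -1012/425, 434/425)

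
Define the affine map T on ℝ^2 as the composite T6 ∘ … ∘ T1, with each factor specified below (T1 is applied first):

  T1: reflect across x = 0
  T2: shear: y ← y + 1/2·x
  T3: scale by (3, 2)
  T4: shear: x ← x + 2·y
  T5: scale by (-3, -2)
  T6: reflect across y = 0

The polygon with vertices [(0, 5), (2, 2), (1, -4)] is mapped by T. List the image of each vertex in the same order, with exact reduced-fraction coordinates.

T1 reflect across x = 0: (0, 5) → (0, 5); (2, 2) → (-2, 2); (1, -4) → (-1, -4)
T2 shear: y ← y + 1/2·x: (0, 5) → (0, 5); (-2, 2) → (-2, 1); (-1, -4) → (-1, -9/2)
T3 scale by (3, 2): (0, 5) → (0, 10); (-2, 1) → (-6, 2); (-1, -9/2) → (-3, -9)
T4 shear: x ← x + 2·y: (0, 10) → (20, 10); (-6, 2) → (-2, 2); (-3, -9) → (-21, -9)
T5 scale by (-3, -2): (20, 10) → (-60, -20); (-2, 2) → (6, -4); (-21, -9) → (63, 18)
T6 reflect across y = 0: (-60, -20) → (-60, 20); (6, -4) → (6, 4); (63, 18) → (63, -18)

image vertices: (-60, 20), (6, 4), (63, -18)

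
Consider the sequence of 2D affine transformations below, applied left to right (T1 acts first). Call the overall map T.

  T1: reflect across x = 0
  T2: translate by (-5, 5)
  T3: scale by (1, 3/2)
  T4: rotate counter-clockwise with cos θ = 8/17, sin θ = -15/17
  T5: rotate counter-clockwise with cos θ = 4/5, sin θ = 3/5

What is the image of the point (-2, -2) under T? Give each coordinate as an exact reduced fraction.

T1 reflect across x = 0: (-2, -2) → (2, -2)
T2 translate by (-5, 5): (2, -2) → (-3, 3)
T3 scale by (1, 3/2): (-3, 3) → (-3, 9/2)
T4 rotate counter-clockwise with cos θ = 8/17, sin θ = -15/17: (-3, 9/2) → (87/34, 81/17)
T5 rotate counter-clockwise with cos θ = 4/5, sin θ = 3/5: (87/34, 81/17) → (-69/85, 909/170)

T(p) = (-69/85, 909/170)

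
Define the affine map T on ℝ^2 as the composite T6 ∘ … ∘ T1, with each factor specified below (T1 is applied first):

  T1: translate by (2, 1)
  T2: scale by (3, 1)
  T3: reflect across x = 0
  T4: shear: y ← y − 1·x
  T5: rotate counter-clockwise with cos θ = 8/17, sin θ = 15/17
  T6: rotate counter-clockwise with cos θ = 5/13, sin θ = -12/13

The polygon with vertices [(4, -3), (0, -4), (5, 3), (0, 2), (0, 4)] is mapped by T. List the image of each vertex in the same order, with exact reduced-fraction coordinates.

image vertices: (-3624/221, 3898/221), (-1257/221, 786/221), (-315/17, 457/17), (-87/17, 162/17), (-1089/221, 2546/221)

T1 translate by (2, 1): (4, -3) → (6, -2); (0, -4) → (2, -3); (5, 3) → (7, 4); (0, 2) → (2, 3); (0, 4) → (2, 5)
T2 scale by (3, 1): (6, -2) → (18, -2); (2, -3) → (6, -3); (7, 4) → (21, 4); (2, 3) → (6, 3); (2, 5) → (6, 5)
T3 reflect across x = 0: (18, -2) → (-18, -2); (6, -3) → (-6, -3); (21, 4) → (-21, 4); (6, 3) → (-6, 3); (6, 5) → (-6, 5)
T4 shear: y ← y − 1·x: (-18, -2) → (-18, 16); (-6, -3) → (-6, 3); (-21, 4) → (-21, 25); (-6, 3) → (-6, 9); (-6, 5) → (-6, 11)
T5 rotate counter-clockwise with cos θ = 8/17, sin θ = 15/17: (-18, 16) → (-384/17, -142/17); (-6, 3) → (-93/17, -66/17); (-21, 25) → (-543/17, -115/17); (-6, 9) → (-183/17, -18/17); (-6, 11) → (-213/17, -2/17)
T6 rotate counter-clockwise with cos θ = 5/13, sin θ = -12/13: (-384/17, -142/17) → (-3624/221, 3898/221); (-93/17, -66/17) → (-1257/221, 786/221); (-543/17, -115/17) → (-315/17, 457/17); (-183/17, -18/17) → (-87/17, 162/17); (-213/17, -2/17) → (-1089/221, 2546/221)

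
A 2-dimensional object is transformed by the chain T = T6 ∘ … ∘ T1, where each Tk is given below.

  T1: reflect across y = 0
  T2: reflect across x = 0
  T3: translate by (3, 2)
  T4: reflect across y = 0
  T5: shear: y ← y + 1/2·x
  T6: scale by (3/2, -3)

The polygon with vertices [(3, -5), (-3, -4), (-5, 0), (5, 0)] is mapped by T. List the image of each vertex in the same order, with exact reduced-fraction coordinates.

image vertices: (0, 21), (9, 9), (12, -6), (-3, 9)

T1 reflect across y = 0: (3, -5) → (3, 5); (-3, -4) → (-3, 4); (-5, 0) → (-5, 0); (5, 0) → (5, 0)
T2 reflect across x = 0: (3, 5) → (-3, 5); (-3, 4) → (3, 4); (-5, 0) → (5, 0); (5, 0) → (-5, 0)
T3 translate by (3, 2): (-3, 5) → (0, 7); (3, 4) → (6, 6); (5, 0) → (8, 2); (-5, 0) → (-2, 2)
T4 reflect across y = 0: (0, 7) → (0, -7); (6, 6) → (6, -6); (8, 2) → (8, -2); (-2, 2) → (-2, -2)
T5 shear: y ← y + 1/2·x: (0, -7) → (0, -7); (6, -6) → (6, -3); (8, -2) → (8, 2); (-2, -2) → (-2, -3)
T6 scale by (3/2, -3): (0, -7) → (0, 21); (6, -3) → (9, 9); (8, 2) → (12, -6); (-2, -3) → (-3, 9)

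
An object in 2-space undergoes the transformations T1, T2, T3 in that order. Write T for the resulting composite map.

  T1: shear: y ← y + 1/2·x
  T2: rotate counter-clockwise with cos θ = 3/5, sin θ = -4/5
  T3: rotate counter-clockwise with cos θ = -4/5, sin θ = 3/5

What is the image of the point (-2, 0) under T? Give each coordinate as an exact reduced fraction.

T(p) = (1, -2)

T1 shear: y ← y + 1/2·x: (-2, 0) → (-2, -1)
T2 rotate counter-clockwise with cos θ = 3/5, sin θ = -4/5: (-2, -1) → (-2, 1)
T3 rotate counter-clockwise with cos θ = -4/5, sin θ = 3/5: (-2, 1) → (1, -2)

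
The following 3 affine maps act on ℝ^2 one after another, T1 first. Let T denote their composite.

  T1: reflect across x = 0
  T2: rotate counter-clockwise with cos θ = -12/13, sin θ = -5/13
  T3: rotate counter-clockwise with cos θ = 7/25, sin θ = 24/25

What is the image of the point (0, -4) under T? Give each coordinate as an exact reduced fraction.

T(p) = (-1292/325, -144/325)

T1 reflect across x = 0: (0, -4) → (0, -4)
T2 rotate counter-clockwise with cos θ = -12/13, sin θ = -5/13: (0, -4) → (-20/13, 48/13)
T3 rotate counter-clockwise with cos θ = 7/25, sin θ = 24/25: (-20/13, 48/13) → (-1292/325, -144/325)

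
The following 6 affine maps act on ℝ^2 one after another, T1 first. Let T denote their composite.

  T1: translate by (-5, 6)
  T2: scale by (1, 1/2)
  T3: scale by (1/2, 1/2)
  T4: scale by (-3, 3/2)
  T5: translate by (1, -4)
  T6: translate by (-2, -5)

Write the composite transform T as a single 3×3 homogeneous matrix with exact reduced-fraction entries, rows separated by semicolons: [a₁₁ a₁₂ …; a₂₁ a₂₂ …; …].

T1 = [1 0 -5; 0 1 6; 0 0 1]
T2·T1 = [1 0 -5; 0 1/2 3; 0 0 1]
T3·…·T1 = [1/2 0 -5/2; 0 1/4 3/2; 0 0 1]
T4·…·T1 = [-3/2 0 15/2; 0 3/8 9/4; 0 0 1]
T5·…·T1 = [-3/2 0 17/2; 0 3/8 -7/4; 0 0 1]
T6·…·T1 = [-3/2 0 13/2; 0 3/8 -27/4; 0 0 1]

T = [-3/2 0 13/2; 0 3/8 -27/4; 0 0 1]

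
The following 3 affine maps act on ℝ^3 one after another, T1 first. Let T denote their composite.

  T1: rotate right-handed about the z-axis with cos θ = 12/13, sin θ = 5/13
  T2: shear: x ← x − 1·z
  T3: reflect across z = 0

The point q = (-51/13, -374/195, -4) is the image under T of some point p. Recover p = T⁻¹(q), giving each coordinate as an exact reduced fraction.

p = (-2/3, -9/5, 4)

T1 = [12/13 -5/13 0 0; 5/13 12/13 0 0; 0 0 1 0; 0 0 0 1]
T2·T1 = [12/13 -5/13 -1 0; 5/13 12/13 0 0; 0 0 1 0; 0 0 0 1]
T3·…·T1 = [12/13 -5/13 -1 0; 5/13 12/13 0 0; 0 0 -1 0; 0 0 0 1]
det M = -1; M⁻¹ = [12/13 5/13 -12/13 0; -5/13 12/13 5/13 0; 0 0 -1 0; 0 0 0 1]
M⁻¹ · (-51/13, -374/195, -4)ᵀ = (-2/3, -9/5, 4)ᵀ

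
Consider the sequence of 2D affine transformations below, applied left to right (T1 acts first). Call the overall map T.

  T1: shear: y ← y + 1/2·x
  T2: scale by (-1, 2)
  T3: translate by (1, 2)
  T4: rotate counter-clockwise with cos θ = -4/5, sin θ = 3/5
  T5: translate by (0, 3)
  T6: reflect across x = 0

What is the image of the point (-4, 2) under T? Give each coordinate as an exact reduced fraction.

T(p) = (26/5, 22/5)

T1 shear: y ← y + 1/2·x: (-4, 2) → (-4, 0)
T2 scale by (-1, 2): (-4, 0) → (4, 0)
T3 translate by (1, 2): (4, 0) → (5, 2)
T4 rotate counter-clockwise with cos θ = -4/5, sin θ = 3/5: (5, 2) → (-26/5, 7/5)
T5 translate by (0, 3): (-26/5, 7/5) → (-26/5, 22/5)
T6 reflect across x = 0: (-26/5, 22/5) → (26/5, 22/5)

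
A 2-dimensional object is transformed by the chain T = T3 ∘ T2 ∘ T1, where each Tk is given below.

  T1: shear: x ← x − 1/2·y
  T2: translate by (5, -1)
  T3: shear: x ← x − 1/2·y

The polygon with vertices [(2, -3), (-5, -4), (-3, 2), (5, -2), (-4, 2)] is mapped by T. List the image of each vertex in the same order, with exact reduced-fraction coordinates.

T1 shear: x ← x − 1/2·y: (2, -3) → (7/2, -3); (-5, -4) → (-3, -4); (-3, 2) → (-4, 2); (5, -2) → (6, -2); (-4, 2) → (-5, 2)
T2 translate by (5, -1): (7/2, -3) → (17/2, -4); (-3, -4) → (2, -5); (-4, 2) → (1, 1); (6, -2) → (11, -3); (-5, 2) → (0, 1)
T3 shear: x ← x − 1/2·y: (17/2, -4) → (21/2, -4); (2, -5) → (9/2, -5); (1, 1) → (1/2, 1); (11, -3) → (25/2, -3); (0, 1) → (-1/2, 1)

image vertices: (21/2, -4), (9/2, -5), (1/2, 1), (25/2, -3), (-1/2, 1)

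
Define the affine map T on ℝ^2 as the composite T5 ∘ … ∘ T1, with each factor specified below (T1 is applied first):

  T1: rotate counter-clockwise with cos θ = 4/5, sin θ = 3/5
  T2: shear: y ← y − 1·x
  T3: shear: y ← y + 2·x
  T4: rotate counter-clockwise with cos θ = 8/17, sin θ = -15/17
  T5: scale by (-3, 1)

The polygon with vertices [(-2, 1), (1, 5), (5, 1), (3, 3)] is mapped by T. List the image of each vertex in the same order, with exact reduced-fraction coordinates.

T1 rotate counter-clockwise with cos θ = 4/5, sin θ = 3/5: (-2, 1) → (-11/5, -2/5); (1, 5) → (-11/5, 23/5); (5, 1) → (17/5, 19/5); (3, 3) → (3/5, 21/5)
T2 shear: y ← y − 1·x: (-11/5, -2/5) → (-11/5, 9/5); (-11/5, 23/5) → (-11/5, 34/5); (17/5, 19/5) → (17/5, 2/5); (3/5, 21/5) → (3/5, 18/5)
T3 shear: y ← y + 2·x: (-11/5, 9/5) → (-11/5, -13/5); (-11/5, 34/5) → (-11/5, 12/5); (17/5, 2/5) → (17/5, 36/5); (3/5, 18/5) → (3/5, 24/5)
T4 rotate counter-clockwise with cos θ = 8/17, sin θ = -15/17: (-11/5, -13/5) → (-283/85, 61/85); (-11/5, 12/5) → (92/85, 261/85); (17/5, 36/5) → (676/85, 33/85); (3/5, 24/5) → (384/85, 147/85)
T5 scale by (-3, 1): (-283/85, 61/85) → (849/85, 61/85); (92/85, 261/85) → (-276/85, 261/85); (676/85, 33/85) → (-2028/85, 33/85); (384/85, 147/85) → (-1152/85, 147/85)

image vertices: (849/85, 61/85), (-276/85, 261/85), (-2028/85, 33/85), (-1152/85, 147/85)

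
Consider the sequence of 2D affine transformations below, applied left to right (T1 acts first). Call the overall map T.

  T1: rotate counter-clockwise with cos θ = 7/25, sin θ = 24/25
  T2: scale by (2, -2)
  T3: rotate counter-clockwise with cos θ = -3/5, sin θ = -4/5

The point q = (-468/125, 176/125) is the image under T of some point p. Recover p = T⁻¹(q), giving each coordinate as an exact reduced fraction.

T1 = [7/25 -24/25 0; 24/25 7/25 0; 0 0 1]
T2·T1 = [14/25 -48/25 0; -48/25 -14/25 0; 0 0 1]
T3·…·T1 = [-234/125 88/125 0; 88/125 234/125 0; 0 0 1]
det M = -4; M⁻¹ = [-117/250 22/125 0; 22/125 117/250 0; 0 0 1]
M⁻¹ · (-468/125, 176/125)ᵀ = (2, 0)ᵀ

p = (2, 0)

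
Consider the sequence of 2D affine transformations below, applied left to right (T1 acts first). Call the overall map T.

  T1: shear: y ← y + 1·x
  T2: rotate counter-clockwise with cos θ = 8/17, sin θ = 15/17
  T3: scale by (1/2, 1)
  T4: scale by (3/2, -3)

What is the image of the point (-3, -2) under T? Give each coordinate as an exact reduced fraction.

T1 shear: y ← y + 1·x: (-3, -2) → (-3, -5)
T2 rotate counter-clockwise with cos θ = 8/17, sin θ = 15/17: (-3, -5) → (3, -5)
T3 scale by (1/2, 1): (3, -5) → (3/2, -5)
T4 scale by (3/2, -3): (3/2, -5) → (9/4, 15)

T(p) = (9/4, 15)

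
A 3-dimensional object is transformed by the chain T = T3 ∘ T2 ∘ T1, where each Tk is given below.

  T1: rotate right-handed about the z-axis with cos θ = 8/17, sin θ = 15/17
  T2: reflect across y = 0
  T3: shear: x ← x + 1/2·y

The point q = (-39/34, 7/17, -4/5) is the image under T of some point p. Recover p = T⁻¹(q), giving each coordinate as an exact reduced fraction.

p = (-1, 1, -4/5)

T1 = [8/17 -15/17 0 0; 15/17 8/17 0 0; 0 0 1 0; 0 0 0 1]
T2·T1 = [8/17 -15/17 0 0; -15/17 -8/17 0 0; 0 0 1 0; 0 0 0 1]
T3·…·T1 = [1/34 -19/17 0 0; -15/17 -8/17 0 0; 0 0 1 0; 0 0 0 1]
det M = -1; M⁻¹ = [8/17 -19/17 0 0; -15/17 -1/34 0 0; 0 0 1 0; 0 0 0 1]
M⁻¹ · (-39/34, 7/17, -4/5)ᵀ = (-1, 1, -4/5)ᵀ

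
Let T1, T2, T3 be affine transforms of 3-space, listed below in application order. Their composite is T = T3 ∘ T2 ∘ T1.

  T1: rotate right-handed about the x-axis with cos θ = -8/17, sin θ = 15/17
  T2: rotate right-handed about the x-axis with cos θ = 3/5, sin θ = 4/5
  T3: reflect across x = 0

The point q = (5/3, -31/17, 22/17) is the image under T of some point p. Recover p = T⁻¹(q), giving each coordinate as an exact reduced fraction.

T1 = [1 0 0 0; 0 -8/17 -15/17 0; 0 15/17 -8/17 0; 0 0 0 1]
T2·T1 = [1 0 0 0; 0 -84/85 -13/85 0; 0 13/85 -84/85 0; 0 0 0 1]
T3·…·T1 = [-1 0 0 0; 0 -84/85 -13/85 0; 0 13/85 -84/85 0; 0 0 0 1]
det M = -1; M⁻¹ = [-1 0 0 0; 0 -84/85 13/85 0; 0 -13/85 -84/85 0; 0 0 0 1]
M⁻¹ · (5/3, -31/17, 22/17)ᵀ = (-5/3, 2, -1)ᵀ

p = (-5/3, 2, -1)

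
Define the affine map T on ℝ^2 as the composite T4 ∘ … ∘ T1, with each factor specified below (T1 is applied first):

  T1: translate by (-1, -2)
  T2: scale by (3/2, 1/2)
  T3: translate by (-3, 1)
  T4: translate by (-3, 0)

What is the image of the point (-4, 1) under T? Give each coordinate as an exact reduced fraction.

T(p) = (-27/2, 1/2)

T1 translate by (-1, -2): (-4, 1) → (-5, -1)
T2 scale by (3/2, 1/2): (-5, -1) → (-15/2, -1/2)
T3 translate by (-3, 1): (-15/2, -1/2) → (-21/2, 1/2)
T4 translate by (-3, 0): (-21/2, 1/2) → (-27/2, 1/2)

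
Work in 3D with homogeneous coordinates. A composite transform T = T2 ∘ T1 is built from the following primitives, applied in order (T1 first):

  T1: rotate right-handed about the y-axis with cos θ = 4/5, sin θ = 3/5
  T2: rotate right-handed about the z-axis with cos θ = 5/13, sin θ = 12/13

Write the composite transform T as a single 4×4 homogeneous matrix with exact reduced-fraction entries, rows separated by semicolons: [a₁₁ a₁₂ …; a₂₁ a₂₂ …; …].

T = [4/13 -12/13 3/13 0; 48/65 5/13 36/65 0; -3/5 0 4/5 0; 0 0 0 1]

T1 = [4/5 0 3/5 0; 0 1 0 0; -3/5 0 4/5 0; 0 0 0 1]
T2·T1 = [4/13 -12/13 3/13 0; 48/65 5/13 36/65 0; -3/5 0 4/5 0; 0 0 0 1]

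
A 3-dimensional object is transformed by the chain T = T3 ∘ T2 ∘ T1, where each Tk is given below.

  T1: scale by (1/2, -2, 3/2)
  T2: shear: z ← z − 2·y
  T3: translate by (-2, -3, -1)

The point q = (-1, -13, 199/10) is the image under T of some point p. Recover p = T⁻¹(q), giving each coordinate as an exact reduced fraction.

T1 = [1/2 0 0 0; 0 -2 0 0; 0 0 3/2 0; 0 0 0 1]
T2·T1 = [1/2 0 0 0; 0 -2 0 0; 0 4 3/2 0; 0 0 0 1]
T3·…·T1 = [1/2 0 0 -2; 0 -2 0 -3; 0 4 3/2 -1; 0 0 0 1]
det M = -3/2; M⁻¹ = [2 0 0 4; 0 -1/2 0 -3/2; 0 4/3 2/3 14/3; 0 0 0 1]
M⁻¹ · (-1, -13, 199/10)ᵀ = (2, 5, 3/5)ᵀ

p = (2, 5, 3/5)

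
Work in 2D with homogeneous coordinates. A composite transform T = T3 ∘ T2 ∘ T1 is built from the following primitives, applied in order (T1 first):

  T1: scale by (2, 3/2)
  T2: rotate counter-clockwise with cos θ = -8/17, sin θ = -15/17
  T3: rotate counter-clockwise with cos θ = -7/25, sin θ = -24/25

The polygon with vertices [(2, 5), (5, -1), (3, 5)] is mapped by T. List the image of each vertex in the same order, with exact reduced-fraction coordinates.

T1 scale by (2, 3/2): (2, 5) → (4, 15/2); (5, -1) → (10, -3/2); (3, 5) → (6, 15/2)
T2 rotate counter-clockwise with cos θ = -8/17, sin θ = -15/17: (4, 15/2) → (161/34, -120/17); (10, -3/2) → (-205/34, -138/17); (6, 15/2) → (129/34, -150/17)
T3 rotate counter-clockwise with cos θ = -7/25, sin θ = -24/25: (161/34, -120/17) → (-6887/850, -1092/425); (-205/34, -138/17) → (-5189/850, 3426/425); (129/34, -150/17) → (-8103/850, -498/425)

image vertices: (-6887/850, -1092/425), (-5189/850, 3426/425), (-8103/850, -498/425)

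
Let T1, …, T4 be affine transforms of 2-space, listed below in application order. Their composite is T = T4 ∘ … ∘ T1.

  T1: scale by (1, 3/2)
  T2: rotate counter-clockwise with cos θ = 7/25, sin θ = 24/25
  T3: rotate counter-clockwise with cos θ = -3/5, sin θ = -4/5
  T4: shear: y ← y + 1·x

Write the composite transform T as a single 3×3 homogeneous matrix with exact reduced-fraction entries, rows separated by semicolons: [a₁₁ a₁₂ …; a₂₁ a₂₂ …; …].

T1 = [1 0 0; 0 3/2 0; 0 0 1]
T2·T1 = [7/25 -36/25 0; 24/25 21/50 0; 0 0 1]
T3·…·T1 = [3/5 6/5 0; -4/5 9/10 0; 0 0 1]
T4·…·T1 = [3/5 6/5 0; -1/5 21/10 0; 0 0 1]

T = [3/5 6/5 0; -1/5 21/10 0; 0 0 1]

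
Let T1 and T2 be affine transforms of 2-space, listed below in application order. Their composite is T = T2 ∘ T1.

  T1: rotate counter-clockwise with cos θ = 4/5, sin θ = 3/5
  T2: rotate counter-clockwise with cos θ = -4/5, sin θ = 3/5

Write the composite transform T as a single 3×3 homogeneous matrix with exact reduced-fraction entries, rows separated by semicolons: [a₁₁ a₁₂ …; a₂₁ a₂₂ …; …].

T = [-1 0 0; 0 -1 0; 0 0 1]

T1 = [4/5 -3/5 0; 3/5 4/5 0; 0 0 1]
T2·T1 = [-1 0 0; 0 -1 0; 0 0 1]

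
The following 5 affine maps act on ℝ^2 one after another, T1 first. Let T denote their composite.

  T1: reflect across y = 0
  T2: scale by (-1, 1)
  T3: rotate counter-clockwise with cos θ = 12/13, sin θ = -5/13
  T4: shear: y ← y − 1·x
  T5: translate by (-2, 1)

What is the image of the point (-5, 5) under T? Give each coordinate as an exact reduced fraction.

T(p) = (9/13, -107/13)

T1 reflect across y = 0: (-5, 5) → (-5, -5)
T2 scale by (-1, 1): (-5, -5) → (5, -5)
T3 rotate counter-clockwise with cos θ = 12/13, sin θ = -5/13: (5, -5) → (35/13, -85/13)
T4 shear: y ← y − 1·x: (35/13, -85/13) → (35/13, -120/13)
T5 translate by (-2, 1): (35/13, -120/13) → (9/13, -107/13)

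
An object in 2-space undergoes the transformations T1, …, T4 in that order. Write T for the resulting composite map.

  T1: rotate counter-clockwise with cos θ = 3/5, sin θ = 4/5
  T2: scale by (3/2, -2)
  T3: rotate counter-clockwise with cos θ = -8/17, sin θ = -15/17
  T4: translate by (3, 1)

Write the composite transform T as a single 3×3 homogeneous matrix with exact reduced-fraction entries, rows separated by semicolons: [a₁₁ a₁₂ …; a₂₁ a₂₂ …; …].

T = [-156/85 -42/85 3; -7/170 138/85 1; 0 0 1]

T1 = [3/5 -4/5 0; 4/5 3/5 0; 0 0 1]
T2·T1 = [9/10 -6/5 0; -8/5 -6/5 0; 0 0 1]
T3·…·T1 = [-156/85 -42/85 0; -7/170 138/85 0; 0 0 1]
T4·…·T1 = [-156/85 -42/85 3; -7/170 138/85 1; 0 0 1]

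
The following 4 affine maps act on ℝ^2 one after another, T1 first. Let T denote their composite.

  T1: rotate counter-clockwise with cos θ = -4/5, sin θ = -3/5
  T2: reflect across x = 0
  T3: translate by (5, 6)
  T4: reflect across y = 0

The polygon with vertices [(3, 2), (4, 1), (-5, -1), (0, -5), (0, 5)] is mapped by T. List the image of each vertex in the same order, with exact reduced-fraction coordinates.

T1 rotate counter-clockwise with cos θ = -4/5, sin θ = -3/5: (3, 2) → (-6/5, -17/5); (4, 1) → (-13/5, -16/5); (-5, -1) → (17/5, 19/5); (0, -5) → (-3, 4); (0, 5) → (3, -4)
T2 reflect across x = 0: (-6/5, -17/5) → (6/5, -17/5); (-13/5, -16/5) → (13/5, -16/5); (17/5, 19/5) → (-17/5, 19/5); (-3, 4) → (3, 4); (3, -4) → (-3, -4)
T3 translate by (5, 6): (6/5, -17/5) → (31/5, 13/5); (13/5, -16/5) → (38/5, 14/5); (-17/5, 19/5) → (8/5, 49/5); (3, 4) → (8, 10); (-3, -4) → (2, 2)
T4 reflect across y = 0: (31/5, 13/5) → (31/5, -13/5); (38/5, 14/5) → (38/5, -14/5); (8/5, 49/5) → (8/5, -49/5); (8, 10) → (8, -10); (2, 2) → (2, -2)

image vertices: (31/5, -13/5), (38/5, -14/5), (8/5, -49/5), (8, -10), (2, -2)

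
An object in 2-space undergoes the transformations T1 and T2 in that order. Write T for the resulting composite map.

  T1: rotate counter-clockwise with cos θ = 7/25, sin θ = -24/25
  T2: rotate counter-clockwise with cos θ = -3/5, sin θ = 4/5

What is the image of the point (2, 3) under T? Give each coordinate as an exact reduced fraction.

T1 rotate counter-clockwise with cos θ = 7/25, sin θ = -24/25: (2, 3) → (86/25, -27/25)
T2 rotate counter-clockwise with cos θ = -3/5, sin θ = 4/5: (86/25, -27/25) → (-6/5, 17/5)

T(p) = (-6/5, 17/5)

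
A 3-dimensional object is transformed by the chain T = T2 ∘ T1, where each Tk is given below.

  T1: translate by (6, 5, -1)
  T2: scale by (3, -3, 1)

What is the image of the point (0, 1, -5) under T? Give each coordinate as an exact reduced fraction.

T1 translate by (6, 5, -1): (0, 1, -5) → (6, 6, -6)
T2 scale by (3, -3, 1): (6, 6, -6) → (18, -18, -6)

T(p) = (18, -18, -6)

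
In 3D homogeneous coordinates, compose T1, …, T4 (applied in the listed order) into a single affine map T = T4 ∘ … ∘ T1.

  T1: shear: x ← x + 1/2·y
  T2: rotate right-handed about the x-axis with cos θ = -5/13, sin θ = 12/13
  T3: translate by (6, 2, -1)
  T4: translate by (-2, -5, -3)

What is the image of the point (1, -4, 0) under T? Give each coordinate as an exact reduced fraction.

T1 shear: x ← x + 1/2·y: (1, -4, 0) → (-1, -4, 0)
T2 rotate right-handed about the x-axis with cos θ = -5/13, sin θ = 12/13: (-1, -4, 0) → (-1, 20/13, -48/13)
T3 translate by (6, 2, -1): (-1, 20/13, -48/13) → (5, 46/13, -61/13)
T4 translate by (-2, -5, -3): (5, 46/13, -61/13) → (3, -19/13, -100/13)

T(p) = (3, -19/13, -100/13)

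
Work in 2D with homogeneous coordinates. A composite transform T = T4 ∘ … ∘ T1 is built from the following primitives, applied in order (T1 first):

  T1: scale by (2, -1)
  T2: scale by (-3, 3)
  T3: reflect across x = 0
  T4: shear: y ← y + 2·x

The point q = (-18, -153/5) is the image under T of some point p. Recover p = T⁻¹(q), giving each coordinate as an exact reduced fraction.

T1 = [2 0 0; 0 -1 0; 0 0 1]
T2·T1 = [-6 0 0; 0 -3 0; 0 0 1]
T3·…·T1 = [6 0 0; 0 -3 0; 0 0 1]
T4·…·T1 = [6 0 0; 12 -3 0; 0 0 1]
det M = -18; M⁻¹ = [1/6 0 0; 2/3 -1/3 0; 0 0 1]
M⁻¹ · (-18, -153/5)ᵀ = (-3, -9/5)ᵀ

p = (-3, -9/5)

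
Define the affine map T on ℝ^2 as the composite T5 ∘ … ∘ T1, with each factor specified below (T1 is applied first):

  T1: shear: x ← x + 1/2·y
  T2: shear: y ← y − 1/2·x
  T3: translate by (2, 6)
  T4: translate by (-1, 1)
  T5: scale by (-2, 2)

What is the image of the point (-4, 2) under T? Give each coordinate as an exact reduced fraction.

T(p) = (4, 21)

T1 shear: x ← x + 1/2·y: (-4, 2) → (-3, 2)
T2 shear: y ← y − 1/2·x: (-3, 2) → (-3, 7/2)
T3 translate by (2, 6): (-3, 7/2) → (-1, 19/2)
T4 translate by (-1, 1): (-1, 19/2) → (-2, 21/2)
T5 scale by (-2, 2): (-2, 21/2) → (4, 21)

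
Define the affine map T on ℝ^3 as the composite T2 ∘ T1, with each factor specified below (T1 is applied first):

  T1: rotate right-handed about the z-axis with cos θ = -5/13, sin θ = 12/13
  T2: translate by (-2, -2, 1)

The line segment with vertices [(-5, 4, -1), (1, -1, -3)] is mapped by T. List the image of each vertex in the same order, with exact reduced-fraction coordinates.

T1 rotate right-handed about the z-axis with cos θ = -5/13, sin θ = 12/13: (-5, 4, -1) → (-23/13, -80/13, -1); (1, -1, -3) → (7/13, 17/13, -3)
T2 translate by (-2, -2, 1): (-23/13, -80/13, -1) → (-49/13, -106/13, 0); (7/13, 17/13, -3) → (-19/13, -9/13, -2)

image vertices: (-49/13, -106/13, 0), (-19/13, -9/13, -2)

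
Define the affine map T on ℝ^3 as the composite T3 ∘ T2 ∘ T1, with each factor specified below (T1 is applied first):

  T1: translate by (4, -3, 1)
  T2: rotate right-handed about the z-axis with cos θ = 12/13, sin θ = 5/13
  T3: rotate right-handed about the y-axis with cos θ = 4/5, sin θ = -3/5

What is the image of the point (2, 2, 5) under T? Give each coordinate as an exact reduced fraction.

T(p) = (74/65, 18/13, 543/65)

T1 translate by (4, -3, 1): (2, 2, 5) → (6, -1, 6)
T2 rotate right-handed about the z-axis with cos θ = 12/13, sin θ = 5/13: (6, -1, 6) → (77/13, 18/13, 6)
T3 rotate right-handed about the y-axis with cos θ = 4/5, sin θ = -3/5: (77/13, 18/13, 6) → (74/65, 18/13, 543/65)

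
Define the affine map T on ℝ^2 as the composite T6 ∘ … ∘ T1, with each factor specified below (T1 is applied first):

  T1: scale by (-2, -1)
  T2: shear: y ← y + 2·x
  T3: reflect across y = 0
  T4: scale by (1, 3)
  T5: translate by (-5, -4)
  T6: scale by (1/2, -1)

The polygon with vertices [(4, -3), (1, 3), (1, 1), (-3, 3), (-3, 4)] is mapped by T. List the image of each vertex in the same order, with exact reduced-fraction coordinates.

image vertices: (-13/2, -35), (-7/2, -17), (-7/2, -11), (1/2, 31), (1/2, 28)

T1 scale by (-2, -1): (4, -3) → (-8, 3); (1, 3) → (-2, -3); (1, 1) → (-2, -1); (-3, 3) → (6, -3); (-3, 4) → (6, -4)
T2 shear: y ← y + 2·x: (-8, 3) → (-8, -13); (-2, -3) → (-2, -7); (-2, -1) → (-2, -5); (6, -3) → (6, 9); (6, -4) → (6, 8)
T3 reflect across y = 0: (-8, -13) → (-8, 13); (-2, -7) → (-2, 7); (-2, -5) → (-2, 5); (6, 9) → (6, -9); (6, 8) → (6, -8)
T4 scale by (1, 3): (-8, 13) → (-8, 39); (-2, 7) → (-2, 21); (-2, 5) → (-2, 15); (6, -9) → (6, -27); (6, -8) → (6, -24)
T5 translate by (-5, -4): (-8, 39) → (-13, 35); (-2, 21) → (-7, 17); (-2, 15) → (-7, 11); (6, -27) → (1, -31); (6, -24) → (1, -28)
T6 scale by (1/2, -1): (-13, 35) → (-13/2, -35); (-7, 17) → (-7/2, -17); (-7, 11) → (-7/2, -11); (1, -31) → (1/2, 31); (1, -28) → (1/2, 28)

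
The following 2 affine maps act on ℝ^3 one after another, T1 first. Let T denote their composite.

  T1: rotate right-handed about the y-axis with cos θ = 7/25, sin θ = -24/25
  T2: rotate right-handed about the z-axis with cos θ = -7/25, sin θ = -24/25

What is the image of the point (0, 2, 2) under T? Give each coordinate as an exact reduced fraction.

T1 rotate right-handed about the y-axis with cos θ = 7/25, sin θ = -24/25: (0, 2, 2) → (-48/25, 2, 14/25)
T2 rotate right-handed about the z-axis with cos θ = -7/25, sin θ = -24/25: (-48/25, 2, 14/25) → (1536/625, 802/625, 14/25)

T(p) = (1536/625, 802/625, 14/25)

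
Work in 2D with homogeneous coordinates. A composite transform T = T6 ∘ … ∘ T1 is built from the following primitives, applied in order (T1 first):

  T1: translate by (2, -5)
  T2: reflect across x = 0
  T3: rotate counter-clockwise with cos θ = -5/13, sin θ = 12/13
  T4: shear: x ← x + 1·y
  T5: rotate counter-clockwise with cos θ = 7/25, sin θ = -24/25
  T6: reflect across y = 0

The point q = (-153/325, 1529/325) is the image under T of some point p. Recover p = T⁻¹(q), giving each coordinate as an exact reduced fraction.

T1 = [1 0 2; 0 1 -5; 0 0 1]
T2·T1 = [-1 0 -2; 0 1 -5; 0 0 1]
T3·…·T1 = [5/13 -12/13 70/13; -12/13 -5/13 1/13; 0 0 1]
T4·…·T1 = [-7/13 -17/13 71/13; -12/13 -5/13 1/13; 0 0 1]
T5·…·T1 = [-337/325 -239/325 521/325; 84/325 373/325 -1697/325; 0 0 1]
T6·…·T1 = [-337/325 -239/325 521/325; -84/325 -373/325 1697/325; 0 0 1]
det M = 1; M⁻¹ = [-373/325 239/325 -2; 84/325 -337/325 5; 0 0 1]
M⁻¹ · (-153/325, 1529/325)ᵀ = (2, 0)ᵀ

p = (2, 0)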